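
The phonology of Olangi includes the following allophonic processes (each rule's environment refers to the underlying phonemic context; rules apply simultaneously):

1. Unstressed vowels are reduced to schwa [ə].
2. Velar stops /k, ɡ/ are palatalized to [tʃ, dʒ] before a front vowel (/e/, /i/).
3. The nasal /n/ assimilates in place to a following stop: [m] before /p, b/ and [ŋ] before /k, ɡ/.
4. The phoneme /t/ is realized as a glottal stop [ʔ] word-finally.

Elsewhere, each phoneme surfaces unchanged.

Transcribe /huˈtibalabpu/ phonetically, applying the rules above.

/h/ (word-initial): no rule targets it → [h].
/u/ (between /h/ and /t/) occurs in an unstressed syllable → [ə] by rule 1.
/t/ (between /u/ and /i/) fails the environment for rule 4, so it stays [t].
/i/ (between /t/ and /b/) is in the target of rule 1 but the environment (in an unstressed syllable) is not met → [i].
/b/ stays [b].
Rule 1 applies to /a/ (between /b/ and /l/: in an unstressed syllable) → [ə].
/l/ — not in any rule's target class → [l].
/a/ — between /l/ and /b/, in an unstressed syllable — surfaces as [ə] (rule 1).
/b/ — not in any rule's target class → [b].
/p/ (between /b/ and /u/): no rule targets it → [p].
/u/ (word-final): in an unstressed syllable, so rule 1 applies → [ə].

[həˈtibələbpə]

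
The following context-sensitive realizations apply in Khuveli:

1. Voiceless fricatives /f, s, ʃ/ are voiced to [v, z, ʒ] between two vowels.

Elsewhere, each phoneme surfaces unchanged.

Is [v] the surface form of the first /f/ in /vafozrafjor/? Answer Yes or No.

Yes

/f/ (between /a/ and /o/) occurs between two vowels → [v] by rule 1.
The actual realization is [v], which matches [v].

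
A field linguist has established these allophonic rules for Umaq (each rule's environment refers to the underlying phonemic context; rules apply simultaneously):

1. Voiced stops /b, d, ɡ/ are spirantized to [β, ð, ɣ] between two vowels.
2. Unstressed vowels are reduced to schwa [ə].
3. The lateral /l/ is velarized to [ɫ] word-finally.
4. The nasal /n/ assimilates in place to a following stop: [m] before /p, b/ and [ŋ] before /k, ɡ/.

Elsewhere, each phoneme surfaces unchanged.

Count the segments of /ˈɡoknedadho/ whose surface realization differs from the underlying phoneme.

4

Segments that undergo a rule: /e/ → [ə] (rule 2); /d/ → [ð] (rule 1); /a/ → [ə] (rule 2); /o/ → [ə] (rule 2).
All other segments surface unchanged.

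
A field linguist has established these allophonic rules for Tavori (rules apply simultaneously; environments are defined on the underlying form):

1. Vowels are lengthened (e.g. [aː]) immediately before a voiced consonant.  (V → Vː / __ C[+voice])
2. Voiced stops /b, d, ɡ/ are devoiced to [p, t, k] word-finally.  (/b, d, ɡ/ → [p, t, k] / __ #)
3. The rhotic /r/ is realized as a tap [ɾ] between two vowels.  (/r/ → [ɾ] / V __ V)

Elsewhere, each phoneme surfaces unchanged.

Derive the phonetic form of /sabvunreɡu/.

[saːbvuːnreːɡu]

/a/ meets the environment for rule 1 (before a voiced consonant) → [aː].
/b/ (between /a/ and /v/) is in the target of rule 2 but the environment (word-finally) is not met → [b].
Rule 1 applies to /u/ (between /v/ and /n/: before a voiced consonant) → [uː].
/r/ (between /n/ and /e/) is in the target of rule 3 but the environment (between two vowels) is not met → [r].
/e/ meets the environment for rule 1 (before a voiced consonant) → [eː].
/ɡ/ (between /e/ and /u/): rule 2 targets it, but not word-finally → unchanged [ɡ].
/u/ (word-final): rule 1 targets it, but not before a voiced consonant → unchanged [u].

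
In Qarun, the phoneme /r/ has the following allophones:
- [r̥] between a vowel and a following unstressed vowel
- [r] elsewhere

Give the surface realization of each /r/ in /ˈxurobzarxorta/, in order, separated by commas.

Occurrence 1 (position 3): between a vowel and a following unstressed vowel → [r̥].
Occurrence 2 (position 8): no conditioning environment matches → elsewhere allophone [r].
Occurrence 3 (position 11): no conditioning environment matches → elsewhere allophone [r].

[r̥], [r], [r]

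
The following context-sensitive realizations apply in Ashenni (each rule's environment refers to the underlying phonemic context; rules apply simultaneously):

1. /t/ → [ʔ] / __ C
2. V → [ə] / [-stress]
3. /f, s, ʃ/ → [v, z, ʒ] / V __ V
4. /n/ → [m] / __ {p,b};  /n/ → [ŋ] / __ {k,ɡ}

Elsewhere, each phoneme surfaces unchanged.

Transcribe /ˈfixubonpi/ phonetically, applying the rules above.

[ˈfixəbəmpə]

/f/ (word-initial): rule 3 targets it, but not between two vowels → unchanged [f].
/i/ (between /f/ and /x/) is in the target of rule 2 but the environment (in an unstressed syllable) is not met → [i].
/x/ stays [x].
/u/ meets the environment for rule 2 (in an unstressed syllable) → [ə].
/b/ stays [b].
Rule 2 applies to /o/ (between /b/ and /n/: in an unstressed syllable) → [ə].
/n/ (between /o/ and /p/): before a labial or velar stop, so rule 4 applies → [m].
/p/ stays [p].
Rule 2 applies to /i/ (word-final: in an unstressed syllable) → [ə].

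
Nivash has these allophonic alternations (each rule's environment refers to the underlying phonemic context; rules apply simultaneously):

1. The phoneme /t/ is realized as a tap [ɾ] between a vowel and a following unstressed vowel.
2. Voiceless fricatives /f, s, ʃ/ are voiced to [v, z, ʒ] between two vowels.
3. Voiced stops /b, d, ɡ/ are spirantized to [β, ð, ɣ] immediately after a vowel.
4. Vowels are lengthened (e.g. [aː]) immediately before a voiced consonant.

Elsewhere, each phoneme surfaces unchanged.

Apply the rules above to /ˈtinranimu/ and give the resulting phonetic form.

[ˈtiːnraːniːmu]

/t/ (word-initial): rule 1 targets it, but not between a vowel and a following unstressed vowel → unchanged [t].
/i/ (between /t/ and /n/) occurs before a voiced consonant → [iː] by rule 4.
/a/ (between /r/ and /n/): before a voiced consonant, so rule 4 applies → [aː].
/i/ (between /n/ and /m/) occurs before a voiced consonant → [iː] by rule 4.
/u/ (word-final): rule 4 targets it, but not before a voiced consonant → unchanged [u].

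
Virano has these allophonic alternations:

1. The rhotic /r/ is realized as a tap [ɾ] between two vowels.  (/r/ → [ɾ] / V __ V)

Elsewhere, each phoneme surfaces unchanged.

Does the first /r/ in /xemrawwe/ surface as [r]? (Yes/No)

Yes

/r/ (between /m/ and /a/) is in the target of rule 1 but the environment (between two vowels) is not met → [r].
The actual realization is [r], which matches [r].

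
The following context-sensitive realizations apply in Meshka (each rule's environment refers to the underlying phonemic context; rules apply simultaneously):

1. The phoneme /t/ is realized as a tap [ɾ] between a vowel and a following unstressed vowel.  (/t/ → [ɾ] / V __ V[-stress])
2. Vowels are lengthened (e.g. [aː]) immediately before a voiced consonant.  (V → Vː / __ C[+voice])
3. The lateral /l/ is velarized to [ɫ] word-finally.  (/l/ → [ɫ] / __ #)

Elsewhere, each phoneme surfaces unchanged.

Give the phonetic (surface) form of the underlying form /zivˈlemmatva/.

[ziːvˈleːmmatva]

/i/ — between /z/ and /v/, before a voiced consonant — surfaces as [iː] (rule 2).
/l/ (between /v/ and /e/) fails the environment for rule 3, so it stays [l].
Rule 2 applies to /e/ (between /l/ and /m/: before a voiced consonant) → [eː].
/a/ (between /m/ and /t/) is in the target of rule 2 but the environment (before a voiced consonant) is not met → [a].
/t/ — between /a/ and /v/; rule 1 does not apply here → [t].
/a/ (word-final) fails the environment for rule 2, so it stays [a].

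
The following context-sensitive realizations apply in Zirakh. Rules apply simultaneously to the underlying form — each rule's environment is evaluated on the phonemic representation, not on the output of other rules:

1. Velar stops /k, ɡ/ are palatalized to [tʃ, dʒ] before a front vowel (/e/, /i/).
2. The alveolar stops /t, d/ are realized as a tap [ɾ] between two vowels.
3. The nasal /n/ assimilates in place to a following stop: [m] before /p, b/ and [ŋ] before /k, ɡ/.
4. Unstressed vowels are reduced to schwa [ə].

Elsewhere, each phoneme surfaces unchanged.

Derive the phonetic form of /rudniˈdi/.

/r/ — not in any rule's target class → [r].
/u/ meets the environment for rule 4 (in an unstressed syllable) → [ə].
/d/ — between /u/ and /n/; rule 2 does not apply here → [d].
/n/ (between /d/ and /i/) is in the target of rule 3 but the environment (before a labial or velar stop) is not met → [n].
Rule 4 applies to /i/ (between /n/ and /d/: in an unstressed syllable) → [ə].
/d/ — between /i/ and /i/, between two vowels — surfaces as [ɾ] (rule 2).
/i/ (word-final): rule 4 targets it, but not in an unstressed syllable → unchanged [i].

[rədnəˈɾi]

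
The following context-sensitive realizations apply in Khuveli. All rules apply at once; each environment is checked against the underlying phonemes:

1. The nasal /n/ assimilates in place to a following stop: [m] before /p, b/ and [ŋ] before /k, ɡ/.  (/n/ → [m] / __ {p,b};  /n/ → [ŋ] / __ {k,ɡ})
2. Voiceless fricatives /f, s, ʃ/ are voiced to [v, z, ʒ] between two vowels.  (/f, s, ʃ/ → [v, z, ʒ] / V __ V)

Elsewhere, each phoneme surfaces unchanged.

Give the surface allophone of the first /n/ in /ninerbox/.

/n/ (word-initial): rule 1 targets it, but not before a labial or velar stop → unchanged [n].

[n]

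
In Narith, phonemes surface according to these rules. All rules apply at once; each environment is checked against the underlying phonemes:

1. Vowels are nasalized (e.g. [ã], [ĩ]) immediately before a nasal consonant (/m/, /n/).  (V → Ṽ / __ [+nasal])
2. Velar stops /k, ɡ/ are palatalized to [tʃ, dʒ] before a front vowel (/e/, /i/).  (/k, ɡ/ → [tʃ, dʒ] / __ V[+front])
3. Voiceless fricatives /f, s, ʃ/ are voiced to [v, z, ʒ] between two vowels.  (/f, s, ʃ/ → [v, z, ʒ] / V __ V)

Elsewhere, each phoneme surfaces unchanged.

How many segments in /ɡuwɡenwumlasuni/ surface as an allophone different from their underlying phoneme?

5

Segments that undergo a rule: /ɡ/ → [dʒ] (rule 2); /e/ → [ẽ] (rule 1); /u/ → [ũ] (rule 1); /s/ → [z] (rule 3); /u/ → [ũ] (rule 1).
All other segments surface unchanged.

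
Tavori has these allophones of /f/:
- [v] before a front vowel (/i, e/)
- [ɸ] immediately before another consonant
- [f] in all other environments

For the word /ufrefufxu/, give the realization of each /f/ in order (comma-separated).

[ɸ], [f], [ɸ]

Occurrence 1 (position 2): immediately before another consonant → [ɸ].
Occurrence 2 (position 5): no conditioning environment matches → elsewhere allophone [f].
Occurrence 3 (position 7): immediately before another consonant → [ɸ].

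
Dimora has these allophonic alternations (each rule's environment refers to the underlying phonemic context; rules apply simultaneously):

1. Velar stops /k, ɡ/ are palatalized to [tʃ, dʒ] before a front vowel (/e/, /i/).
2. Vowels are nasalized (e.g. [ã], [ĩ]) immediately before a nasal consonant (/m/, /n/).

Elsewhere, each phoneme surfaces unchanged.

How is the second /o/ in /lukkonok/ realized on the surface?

[o]

/o/ (between /n/ and /k/) is in the target of rule 2 but the environment (before a nasal consonant) is not met → [o].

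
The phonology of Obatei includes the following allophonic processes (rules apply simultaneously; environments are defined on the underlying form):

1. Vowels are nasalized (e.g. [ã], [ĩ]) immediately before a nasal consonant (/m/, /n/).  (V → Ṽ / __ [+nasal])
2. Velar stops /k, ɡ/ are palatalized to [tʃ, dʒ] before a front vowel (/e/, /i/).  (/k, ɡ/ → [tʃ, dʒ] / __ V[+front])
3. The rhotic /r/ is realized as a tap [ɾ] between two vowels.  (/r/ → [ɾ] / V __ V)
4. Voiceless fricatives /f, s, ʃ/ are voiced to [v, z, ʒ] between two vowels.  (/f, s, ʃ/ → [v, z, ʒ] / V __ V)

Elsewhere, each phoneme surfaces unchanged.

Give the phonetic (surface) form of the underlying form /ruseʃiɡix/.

[ruzeʒidʒix]

/r/ — word-initial; rule 3 does not apply here → [r].
/u/ (between /r/ and /s/): rule 1 targets it, but not before a nasal consonant → unchanged [u].
/s/ (between /u/ and /e/): between two vowels, so rule 4 applies → [z].
/e/ (between /s/ and /ʃ/) is in the target of rule 1 but the environment (before a nasal consonant) is not met → [e].
/ʃ/ — between /e/ and /i/, between two vowels — surfaces as [ʒ] (rule 4).
/i/ (between /ʃ/ and /ɡ/): rule 1 targets it, but not before a nasal consonant → unchanged [i].
/ɡ/ meets the environment for rule 2 (before a front vowel) → [dʒ].
/i/ (between /ɡ/ and /x/) fails the environment for rule 1, so it stays [i].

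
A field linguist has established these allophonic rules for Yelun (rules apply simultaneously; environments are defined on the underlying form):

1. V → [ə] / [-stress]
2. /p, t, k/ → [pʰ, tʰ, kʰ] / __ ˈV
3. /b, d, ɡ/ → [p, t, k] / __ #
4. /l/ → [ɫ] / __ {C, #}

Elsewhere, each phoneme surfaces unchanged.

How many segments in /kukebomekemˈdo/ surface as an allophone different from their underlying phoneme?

5

Segments that undergo a rule: /u/ → [ə] (rule 1); /e/ → [ə] (rule 1); /o/ → [ə] (rule 1); /e/ → [ə] (rule 1); /e/ → [ə] (rule 1).
All other segments surface unchanged.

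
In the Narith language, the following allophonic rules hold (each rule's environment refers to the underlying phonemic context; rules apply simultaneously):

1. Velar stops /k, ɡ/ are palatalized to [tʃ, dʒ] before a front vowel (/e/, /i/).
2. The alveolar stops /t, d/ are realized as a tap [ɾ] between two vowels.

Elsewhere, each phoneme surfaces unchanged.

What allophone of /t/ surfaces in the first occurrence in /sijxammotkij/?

/t/ (between /o/ and /k/): rule 2 targets it, but not between two vowels → unchanged [t].

[t]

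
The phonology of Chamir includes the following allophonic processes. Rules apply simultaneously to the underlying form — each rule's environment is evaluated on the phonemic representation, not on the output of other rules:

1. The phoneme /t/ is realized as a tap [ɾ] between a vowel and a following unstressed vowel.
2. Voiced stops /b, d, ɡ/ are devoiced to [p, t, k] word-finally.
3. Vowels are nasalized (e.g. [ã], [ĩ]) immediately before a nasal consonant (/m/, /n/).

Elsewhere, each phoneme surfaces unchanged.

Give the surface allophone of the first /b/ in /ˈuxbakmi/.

[b]

/b/ (between /x/ and /a/) fails the environment for rule 2, so it stays [b].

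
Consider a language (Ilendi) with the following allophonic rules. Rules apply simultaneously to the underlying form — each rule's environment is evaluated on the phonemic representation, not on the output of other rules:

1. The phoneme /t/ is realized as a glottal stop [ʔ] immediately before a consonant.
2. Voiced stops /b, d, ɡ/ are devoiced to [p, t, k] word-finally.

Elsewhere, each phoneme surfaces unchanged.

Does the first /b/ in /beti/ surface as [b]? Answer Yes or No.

Yes

/b/ (word-initial): rule 2 targets it, but not word-finally → unchanged [b].
The actual realization is [b], which matches [b].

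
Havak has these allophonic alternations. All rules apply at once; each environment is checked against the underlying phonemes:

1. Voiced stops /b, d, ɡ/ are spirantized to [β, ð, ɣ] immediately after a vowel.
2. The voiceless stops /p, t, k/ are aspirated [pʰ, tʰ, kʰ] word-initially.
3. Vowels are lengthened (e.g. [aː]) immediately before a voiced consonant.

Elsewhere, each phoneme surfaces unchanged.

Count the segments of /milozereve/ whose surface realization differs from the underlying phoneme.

4

Segments that undergo a rule: /i/ → [iː] (rule 3); /o/ → [oː] (rule 3); /e/ → [eː] (rule 3); /e/ → [eː] (rule 3).
All other segments surface unchanged.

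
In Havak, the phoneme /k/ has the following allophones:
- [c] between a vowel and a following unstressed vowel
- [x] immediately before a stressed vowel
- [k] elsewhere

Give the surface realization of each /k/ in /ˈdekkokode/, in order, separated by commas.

[k], [k], [c]

Occurrence 1 (position 3): no conditioning environment matches → elsewhere allophone [k].
Occurrence 2 (position 4): no conditioning environment matches → elsewhere allophone [k].
Occurrence 3 (position 6): between a vowel and a following unstressed vowel → [c].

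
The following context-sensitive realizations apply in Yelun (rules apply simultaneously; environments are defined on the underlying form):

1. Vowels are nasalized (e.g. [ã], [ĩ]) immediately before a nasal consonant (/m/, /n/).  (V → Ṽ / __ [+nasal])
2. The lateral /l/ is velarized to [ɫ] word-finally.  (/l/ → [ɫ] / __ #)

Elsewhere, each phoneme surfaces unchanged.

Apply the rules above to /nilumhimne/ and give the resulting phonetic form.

[nilũmhĩmne]

/n/ (word-initial) is unaffected → [n].
/i/ (between /n/ and /l/): rule 1 targets it, but not before a nasal consonant → unchanged [i].
/l/ (between /i/ and /u/) is in the target of rule 2 but the environment (word-finally) is not met → [l].
/u/ meets the environment for rule 1 (before a nasal consonant) → [ũ].
/m/ stays [m].
/h/ stays [h].
/i/ (between /h/ and /m/) occurs before a nasal consonant → [ĩ] by rule 1.
/m/ (between /i/ and /n/): no rule targets it → [m].
/n/ — not in any rule's target class → [n].
/e/ (word-final): rule 1 targets it, but not before a nasal consonant → unchanged [e].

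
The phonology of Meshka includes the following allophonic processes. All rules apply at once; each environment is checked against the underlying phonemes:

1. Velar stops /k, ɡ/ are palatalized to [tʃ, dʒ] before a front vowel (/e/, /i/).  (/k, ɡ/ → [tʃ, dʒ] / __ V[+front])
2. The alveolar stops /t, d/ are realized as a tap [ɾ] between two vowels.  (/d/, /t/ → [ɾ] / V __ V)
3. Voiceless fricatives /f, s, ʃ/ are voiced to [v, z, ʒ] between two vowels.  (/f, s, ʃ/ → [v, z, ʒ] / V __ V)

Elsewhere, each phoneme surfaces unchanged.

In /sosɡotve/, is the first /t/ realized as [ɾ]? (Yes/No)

No

/t/ (between /o/ and /v/) fails the environment for rule 2, so it stays [t].
The actual realization is [t], not [ɾ].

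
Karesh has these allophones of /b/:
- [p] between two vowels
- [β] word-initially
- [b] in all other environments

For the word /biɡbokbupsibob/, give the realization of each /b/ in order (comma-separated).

[β], [b], [b], [p], [b]

Occurrence 1 (position 1): word-initially → [β].
Occurrence 2 (position 4): no conditioning environment matches → elsewhere allophone [b].
Occurrence 3 (position 7): no conditioning environment matches → elsewhere allophone [b].
Occurrence 4 (position 12): between two vowels → [p].
Occurrence 5 (position 14): no conditioning environment matches → elsewhere allophone [b].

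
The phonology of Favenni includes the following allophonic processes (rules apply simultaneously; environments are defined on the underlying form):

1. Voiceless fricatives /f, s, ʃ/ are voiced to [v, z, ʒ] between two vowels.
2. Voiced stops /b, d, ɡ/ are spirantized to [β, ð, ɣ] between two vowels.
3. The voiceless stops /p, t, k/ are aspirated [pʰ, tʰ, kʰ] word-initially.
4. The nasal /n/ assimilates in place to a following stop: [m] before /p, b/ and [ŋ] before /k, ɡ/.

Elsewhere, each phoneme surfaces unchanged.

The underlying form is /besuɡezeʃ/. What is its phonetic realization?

[bezuɣezeʃ]

/b/ (word-initial) is in the target of rule 2 but the environment (between two vowels) is not met → [b].
/e/ (between /b/ and /s/): no rule targets it → [e].
/s/ (between /e/ and /u/) occurs between two vowels → [z] by rule 1.
/u/ (between /s/ and /ɡ/): no rule targets it → [u].
/ɡ/ (between /u/ and /e/): between two vowels, so rule 2 applies → [ɣ].
/e/ (between /ɡ/ and /z/) is unaffected → [e].
/z/ stays [z].
/e/ (between /z/ and /ʃ/): no rule targets it → [e].
/ʃ/ (word-final) fails the environment for rule 1, so it stays [ʃ].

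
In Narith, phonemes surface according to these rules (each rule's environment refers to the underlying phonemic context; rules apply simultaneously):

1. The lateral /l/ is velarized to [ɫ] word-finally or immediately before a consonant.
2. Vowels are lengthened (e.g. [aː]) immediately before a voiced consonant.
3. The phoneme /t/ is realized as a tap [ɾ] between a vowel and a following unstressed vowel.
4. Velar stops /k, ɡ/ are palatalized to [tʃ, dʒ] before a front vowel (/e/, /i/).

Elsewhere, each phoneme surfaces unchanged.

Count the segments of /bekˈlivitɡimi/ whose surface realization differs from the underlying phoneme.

3

Segments that undergo a rule: /i/ → [iː] (rule 2); /ɡ/ → [dʒ] (rule 4); /i/ → [iː] (rule 2).
All other segments surface unchanged.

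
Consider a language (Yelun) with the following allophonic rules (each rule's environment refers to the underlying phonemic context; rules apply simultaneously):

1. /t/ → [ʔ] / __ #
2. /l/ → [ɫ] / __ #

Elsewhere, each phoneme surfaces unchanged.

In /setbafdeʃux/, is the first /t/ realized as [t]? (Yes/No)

Yes

/t/ (between /e/ and /b/) fails the environment for rule 1, so it stays [t].
The actual realization is [t], which matches [t].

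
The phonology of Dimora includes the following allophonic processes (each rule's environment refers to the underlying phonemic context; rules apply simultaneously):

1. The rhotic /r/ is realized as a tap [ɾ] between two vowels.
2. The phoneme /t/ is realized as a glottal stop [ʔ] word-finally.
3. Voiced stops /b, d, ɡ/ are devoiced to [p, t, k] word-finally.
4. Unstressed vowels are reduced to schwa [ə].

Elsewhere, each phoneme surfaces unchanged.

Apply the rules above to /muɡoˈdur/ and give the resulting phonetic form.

/m/ (word-initial): no rule targets it → [m].
/u/ — between /m/ and /ɡ/, in an unstressed syllable — surfaces as [ə] (rule 4).
/ɡ/ — between /u/ and /o/; rule 3 does not apply here → [ɡ].
/o/ — between /ɡ/ and /d/, in an unstressed syllable — surfaces as [ə] (rule 4).
/d/ (between /o/ and /u/) is in the target of rule 3 but the environment (word-finally) is not met → [d].
/u/ (between /d/ and /r/) fails the environment for rule 4, so it stays [u].
/r/ (word-final) fails the environment for rule 1, so it stays [r].

[məɡəˈdur]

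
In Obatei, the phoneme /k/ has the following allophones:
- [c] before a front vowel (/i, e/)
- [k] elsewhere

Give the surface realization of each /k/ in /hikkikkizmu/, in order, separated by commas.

[k], [c], [k], [c]

Occurrence 1 (position 3): no conditioning environment matches → elsewhere allophone [k].
Occurrence 2 (position 4): before a front vowel (/i, e/) → [c].
Occurrence 3 (position 6): no conditioning environment matches → elsewhere allophone [k].
Occurrence 4 (position 7): before a front vowel (/i, e/) → [c].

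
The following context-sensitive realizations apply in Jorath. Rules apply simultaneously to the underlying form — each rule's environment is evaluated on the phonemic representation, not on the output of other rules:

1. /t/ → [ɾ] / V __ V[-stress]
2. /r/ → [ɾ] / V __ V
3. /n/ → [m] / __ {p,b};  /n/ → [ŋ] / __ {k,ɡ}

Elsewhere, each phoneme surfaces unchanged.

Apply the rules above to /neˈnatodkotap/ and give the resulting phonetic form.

/n/ (word-initial) fails the environment for rule 3, so it stays [n].
/e/ (between /n/ and /n/) is unaffected → [e].
/n/ (between /e/ and /a/) is in the target of rule 3 but the environment (before a labial or velar stop) is not met → [n].
/a/ (between /n/ and /t/): no rule targets it → [a].
/t/ (between /a/ and /o/): between a vowel and a following unstressed vowel, so rule 1 applies → [ɾ].
/o/ (between /t/ and /d/) is unaffected → [o].
/d/ (between /o/ and /k/): no rule targets it → [d].
/k/ (between /d/ and /o/): no rule targets it → [k].
/o/ (between /k/ and /t/) is unaffected → [o].
/t/ meets the environment for rule 1 (between a vowel and a following unstressed vowel) → [ɾ].
/a/ — not in any rule's target class → [a].
/p/ (word-final) is unaffected → [p].

[neˈnaɾodkoɾap]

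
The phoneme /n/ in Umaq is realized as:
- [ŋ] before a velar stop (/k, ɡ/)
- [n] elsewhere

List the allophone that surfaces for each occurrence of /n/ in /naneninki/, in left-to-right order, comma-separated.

Occurrence 1 (position 1): no conditioning environment matches → elsewhere allophone [n].
Occurrence 2 (position 3): no conditioning environment matches → elsewhere allophone [n].
Occurrence 3 (position 5): no conditioning environment matches → elsewhere allophone [n].
Occurrence 4 (position 7): before a velar stop → [ŋ].

[n], [n], [n], [ŋ]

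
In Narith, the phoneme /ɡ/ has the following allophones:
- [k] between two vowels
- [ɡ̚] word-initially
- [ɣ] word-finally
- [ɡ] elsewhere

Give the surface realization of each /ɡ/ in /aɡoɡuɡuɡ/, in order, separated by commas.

[k], [k], [k], [ɣ]

Occurrence 1 (position 2): between two vowels → [k].
Occurrence 2 (position 4): between two vowels → [k].
Occurrence 3 (position 6): between two vowels → [k].
Occurrence 4 (position 8): word-finally → [ɣ].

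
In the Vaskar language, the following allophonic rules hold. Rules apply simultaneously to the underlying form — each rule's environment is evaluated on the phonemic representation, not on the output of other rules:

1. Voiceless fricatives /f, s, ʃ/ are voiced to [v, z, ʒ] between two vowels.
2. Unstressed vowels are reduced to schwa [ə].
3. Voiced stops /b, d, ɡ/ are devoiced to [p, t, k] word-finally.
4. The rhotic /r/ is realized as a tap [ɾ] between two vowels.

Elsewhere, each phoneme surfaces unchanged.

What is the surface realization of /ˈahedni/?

[ˈahədnə]

/a/ (word-initial) fails the environment for rule 2, so it stays [a].
/h/ — not in any rule's target class → [h].
/e/ — between /h/ and /d/, in an unstressed syllable — surfaces as [ə] (rule 2).
/d/ — between /e/ and /n/; rule 3 does not apply here → [d].
/n/ — not in any rule's target class → [n].
/i/ (word-final): in an unstressed syllable, so rule 2 applies → [ə].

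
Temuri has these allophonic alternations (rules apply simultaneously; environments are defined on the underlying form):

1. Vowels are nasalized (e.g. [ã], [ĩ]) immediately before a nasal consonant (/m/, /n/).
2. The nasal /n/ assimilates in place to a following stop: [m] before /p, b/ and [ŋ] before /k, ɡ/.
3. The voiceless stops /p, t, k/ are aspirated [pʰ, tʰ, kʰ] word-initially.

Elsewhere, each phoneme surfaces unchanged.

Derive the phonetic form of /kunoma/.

[kʰũnõma]

/k/ (word-initial): word-initially, so rule 3 applies → [kʰ].
/u/ — between /k/ and /n/, before a nasal consonant — surfaces as [ũ] (rule 1).
/n/ (between /u/ and /o/) is in the target of rule 2 but the environment (before a labial or velar stop) is not met → [n].
/o/ meets the environment for rule 1 (before a nasal consonant) → [õ].
/a/ (word-final) is in the target of rule 1 but the environment (before a nasal consonant) is not met → [a].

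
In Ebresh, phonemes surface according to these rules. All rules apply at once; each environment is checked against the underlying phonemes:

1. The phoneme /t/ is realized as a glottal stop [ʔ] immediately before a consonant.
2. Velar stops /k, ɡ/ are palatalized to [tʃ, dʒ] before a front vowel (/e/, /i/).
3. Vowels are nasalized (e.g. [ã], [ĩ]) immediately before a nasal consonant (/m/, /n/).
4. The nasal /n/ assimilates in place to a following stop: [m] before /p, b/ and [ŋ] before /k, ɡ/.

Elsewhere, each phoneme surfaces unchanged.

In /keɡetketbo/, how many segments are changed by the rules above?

5

Segments that undergo a rule: /k/ → [tʃ] (rule 2); /ɡ/ → [dʒ] (rule 2); /t/ → [ʔ] (rule 1); /k/ → [tʃ] (rule 2); /t/ → [ʔ] (rule 1).
All other segments surface unchanged.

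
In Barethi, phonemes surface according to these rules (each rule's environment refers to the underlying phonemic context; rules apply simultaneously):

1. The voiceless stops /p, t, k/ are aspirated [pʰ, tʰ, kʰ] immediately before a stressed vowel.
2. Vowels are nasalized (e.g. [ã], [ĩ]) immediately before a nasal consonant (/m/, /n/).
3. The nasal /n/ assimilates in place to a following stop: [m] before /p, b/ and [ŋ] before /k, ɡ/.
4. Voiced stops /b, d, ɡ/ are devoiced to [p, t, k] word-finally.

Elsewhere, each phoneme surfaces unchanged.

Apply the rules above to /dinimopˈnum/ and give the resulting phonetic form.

[dĩnĩmopˈnũm]

/d/ (word-initial) is in the target of rule 4 but the environment (word-finally) is not met → [d].
Rule 2 applies to /i/ (between /d/ and /n/: before a nasal consonant) → [ĩ].
/n/ (between /i/ and /i/) is in the target of rule 3 but the environment (before a labial or velar stop) is not met → [n].
/i/ (between /n/ and /m/) occurs before a nasal consonant → [ĩ] by rule 2.
/m/ (between /i/ and /o/) is unaffected → [m].
/o/ — between /m/ and /p/; rule 2 does not apply here → [o].
/p/ — between /o/ and /n/; rule 1 does not apply here → [p].
/n/ (between /p/ and /u/): rule 3 targets it, but not before a labial or velar stop → unchanged [n].
/u/ meets the environment for rule 2 (before a nasal consonant) → [ũ].
/m/ (word-final) is unaffected → [m].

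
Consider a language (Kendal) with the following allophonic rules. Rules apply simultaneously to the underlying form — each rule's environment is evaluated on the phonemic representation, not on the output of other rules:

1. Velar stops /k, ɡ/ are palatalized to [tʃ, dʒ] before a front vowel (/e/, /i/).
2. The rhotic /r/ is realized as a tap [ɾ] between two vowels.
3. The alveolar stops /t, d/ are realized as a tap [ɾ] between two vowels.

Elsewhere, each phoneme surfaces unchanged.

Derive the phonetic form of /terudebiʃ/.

/t/ (word-initial): rule 3 targets it, but not between two vowels → unchanged [t].
/e/ — not in any rule's target class → [e].
/r/ (between /e/ and /u/) occurs between two vowels → [ɾ] by rule 2.
/u/ (between /r/ and /d/) is unaffected → [u].
/d/ meets the environment for rule 3 (between two vowels) → [ɾ].
/e/ — not in any rule's target class → [e].
/b/ (between /e/ and /i/) is unaffected → [b].
/i/ (between /b/ and /ʃ/) is unaffected → [i].
/ʃ/ stays [ʃ].

[teɾuɾebiʃ]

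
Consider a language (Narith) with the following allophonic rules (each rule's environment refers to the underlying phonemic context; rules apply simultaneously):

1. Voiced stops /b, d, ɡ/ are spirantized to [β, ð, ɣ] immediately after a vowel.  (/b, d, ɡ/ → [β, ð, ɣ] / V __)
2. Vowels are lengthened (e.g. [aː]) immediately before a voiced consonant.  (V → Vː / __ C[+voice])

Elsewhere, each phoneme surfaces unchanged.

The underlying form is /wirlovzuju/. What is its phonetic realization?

Rule 2 applies to /i/ (between /w/ and /r/: before a voiced consonant) → [iː].
/o/ (between /l/ and /v/): before a voiced consonant, so rule 2 applies → [oː].
Rule 2 applies to /u/ (between /z/ and /j/: before a voiced consonant) → [uː].
/u/ (word-final) fails the environment for rule 2, so it stays [u].

[wiːrloːvzuːju]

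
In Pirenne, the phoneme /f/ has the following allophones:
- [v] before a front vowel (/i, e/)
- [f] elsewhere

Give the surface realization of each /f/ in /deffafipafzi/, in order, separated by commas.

[f], [f], [v], [f]

Occurrence 1 (position 3): no conditioning environment matches → elsewhere allophone [f].
Occurrence 2 (position 4): no conditioning environment matches → elsewhere allophone [f].
Occurrence 3 (position 6): before a front vowel (/i, e/) → [v].
Occurrence 4 (position 10): no conditioning environment matches → elsewhere allophone [f].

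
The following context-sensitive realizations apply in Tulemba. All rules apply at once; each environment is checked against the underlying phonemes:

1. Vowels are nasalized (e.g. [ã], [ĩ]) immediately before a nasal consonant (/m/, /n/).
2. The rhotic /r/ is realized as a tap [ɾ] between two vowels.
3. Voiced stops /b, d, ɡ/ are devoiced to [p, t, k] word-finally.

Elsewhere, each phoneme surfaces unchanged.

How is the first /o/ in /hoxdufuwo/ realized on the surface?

/o/ (between /h/ and /x/) is in the target of rule 1 but the environment (before a nasal consonant) is not met → [o].

[o]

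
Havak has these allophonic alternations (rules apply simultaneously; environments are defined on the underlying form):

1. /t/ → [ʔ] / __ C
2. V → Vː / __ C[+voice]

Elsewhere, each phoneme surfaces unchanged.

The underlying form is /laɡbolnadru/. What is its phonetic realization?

[laːɡboːlnaːdru]

/l/ stays [l].
/a/ meets the environment for rule 2 (before a voiced consonant) → [aː].
/ɡ/ (between /a/ and /b/) is unaffected → [ɡ].
/b/ (between /ɡ/ and /o/) is unaffected → [b].
Rule 2 applies to /o/ (between /b/ and /l/: before a voiced consonant) → [oː].
/l/ (between /o/ and /n/) is unaffected → [l].
/n/ (between /l/ and /a/) is unaffected → [n].
/a/ meets the environment for rule 2 (before a voiced consonant) → [aː].
/d/ (between /a/ and /r/) is unaffected → [d].
/r/ (between /d/ and /u/) is unaffected → [r].
/u/ (word-final) fails the environment for rule 2, so it stays [u].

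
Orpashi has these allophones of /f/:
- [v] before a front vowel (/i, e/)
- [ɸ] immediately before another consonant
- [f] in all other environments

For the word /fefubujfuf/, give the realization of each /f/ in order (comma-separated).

Occurrence 1 (position 1): before a front vowel (/i, e/) → [v].
Occurrence 2 (position 3): no conditioning environment matches → elsewhere allophone [f].
Occurrence 3 (position 8): no conditioning environment matches → elsewhere allophone [f].
Occurrence 4 (position 10): no conditioning environment matches → elsewhere allophone [f].

[v], [f], [f], [f]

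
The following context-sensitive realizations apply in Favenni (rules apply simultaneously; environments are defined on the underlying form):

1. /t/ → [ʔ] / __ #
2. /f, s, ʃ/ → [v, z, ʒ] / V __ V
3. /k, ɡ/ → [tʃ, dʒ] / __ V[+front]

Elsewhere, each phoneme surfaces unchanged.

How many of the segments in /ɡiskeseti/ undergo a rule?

3

Segments that undergo a rule: /ɡ/ → [dʒ] (rule 3); /k/ → [tʃ] (rule 3); /s/ → [z] (rule 2).
All other segments surface unchanged.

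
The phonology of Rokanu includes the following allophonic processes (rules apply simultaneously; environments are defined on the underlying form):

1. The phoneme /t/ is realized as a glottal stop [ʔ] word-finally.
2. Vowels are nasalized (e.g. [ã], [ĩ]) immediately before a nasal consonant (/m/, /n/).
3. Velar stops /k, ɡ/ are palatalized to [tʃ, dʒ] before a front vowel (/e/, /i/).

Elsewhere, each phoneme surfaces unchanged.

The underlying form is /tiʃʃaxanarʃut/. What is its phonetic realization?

/t/ (word-initial): rule 1 targets it, but not word-finally → unchanged [t].
/i/ (between /t/ and /ʃ/) is in the target of rule 2 but the environment (before a nasal consonant) is not met → [i].
/ʃ/ (between /i/ and /ʃ/): no rule targets it → [ʃ].
/ʃ/ (between /ʃ/ and /a/): no rule targets it → [ʃ].
/a/ (between /ʃ/ and /x/): rule 2 targets it, but not before a nasal consonant → unchanged [a].
/x/ stays [x].
/a/ (between /x/ and /n/) occurs before a nasal consonant → [ã] by rule 2.
/n/ — not in any rule's target class → [n].
/a/ — between /n/ and /r/; rule 2 does not apply here → [a].
/r/ (between /a/ and /ʃ/): no rule targets it → [r].
/ʃ/ (between /r/ and /u/): no rule targets it → [ʃ].
/u/ — between /ʃ/ and /t/; rule 2 does not apply here → [u].
/t/ meets the environment for rule 1 (word-finally) → [ʔ].

[tiʃʃaxãnarʃuʔ]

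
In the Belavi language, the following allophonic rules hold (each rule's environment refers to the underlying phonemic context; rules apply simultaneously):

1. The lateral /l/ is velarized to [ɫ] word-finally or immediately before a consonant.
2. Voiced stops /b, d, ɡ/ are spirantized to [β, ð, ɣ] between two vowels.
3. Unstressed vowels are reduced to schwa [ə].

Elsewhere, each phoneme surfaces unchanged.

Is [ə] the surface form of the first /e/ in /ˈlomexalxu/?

Yes

/e/ (between /m/ and /x/) occurs in an unstressed syllable → [ə] by rule 3.
The actual realization is [ə], which matches [ə].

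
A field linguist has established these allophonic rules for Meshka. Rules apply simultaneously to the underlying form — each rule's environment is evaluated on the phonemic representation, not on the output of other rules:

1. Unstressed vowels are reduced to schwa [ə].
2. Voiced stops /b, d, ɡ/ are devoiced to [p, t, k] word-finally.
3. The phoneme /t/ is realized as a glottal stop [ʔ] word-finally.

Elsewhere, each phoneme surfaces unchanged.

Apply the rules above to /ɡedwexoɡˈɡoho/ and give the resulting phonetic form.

[ɡədwəxəɡˈɡohə]

/ɡ/ (word-initial) is in the target of rule 2 but the environment (word-finally) is not met → [ɡ].
/e/ (between /ɡ/ and /d/) occurs in an unstressed syllable → [ə] by rule 1.
/d/ (between /e/ and /w/): rule 2 targets it, but not word-finally → unchanged [d].
/w/ — not in any rule's target class → [w].
/e/ (between /w/ and /x/): in an unstressed syllable, so rule 1 applies → [ə].
/x/ — not in any rule's target class → [x].
/o/ (between /x/ and /ɡ/) occurs in an unstressed syllable → [ə] by rule 1.
/ɡ/ — between /o/ and /ɡ/; rule 2 does not apply here → [ɡ].
/ɡ/ (between /ɡ/ and /o/) is in the target of rule 2 but the environment (word-finally) is not met → [ɡ].
/o/ — between /ɡ/ and /h/; rule 1 does not apply here → [o].
/h/ stays [h].
/o/ — word-final, in an unstressed syllable — surfaces as [ə] (rule 1).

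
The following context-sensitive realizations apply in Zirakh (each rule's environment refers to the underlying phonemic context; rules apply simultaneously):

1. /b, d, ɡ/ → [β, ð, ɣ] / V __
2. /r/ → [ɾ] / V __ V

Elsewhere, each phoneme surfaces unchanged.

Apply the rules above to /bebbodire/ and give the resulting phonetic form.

[beβboðiɾe]

/b/ (word-initial) is in the target of rule 1 but the environment (immediately after a vowel) is not met → [b].
/b/ (between /e/ and /b/) occurs immediately after a vowel → [β] by rule 1.
/b/ (between /b/ and /o/): rule 1 targets it, but not immediately after a vowel → unchanged [b].
/d/ — between /o/ and /i/, immediately after a vowel — surfaces as [ð] (rule 1).
/r/ (between /i/ and /e/): between two vowels, so rule 2 applies → [ɾ].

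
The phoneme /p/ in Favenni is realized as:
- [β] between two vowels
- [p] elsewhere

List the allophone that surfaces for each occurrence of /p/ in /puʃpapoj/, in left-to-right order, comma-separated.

Occurrence 1 (position 1): no conditioning environment matches → elsewhere allophone [p].
Occurrence 2 (position 4): no conditioning environment matches → elsewhere allophone [p].
Occurrence 3 (position 6): between two vowels → [β].

[p], [p], [β]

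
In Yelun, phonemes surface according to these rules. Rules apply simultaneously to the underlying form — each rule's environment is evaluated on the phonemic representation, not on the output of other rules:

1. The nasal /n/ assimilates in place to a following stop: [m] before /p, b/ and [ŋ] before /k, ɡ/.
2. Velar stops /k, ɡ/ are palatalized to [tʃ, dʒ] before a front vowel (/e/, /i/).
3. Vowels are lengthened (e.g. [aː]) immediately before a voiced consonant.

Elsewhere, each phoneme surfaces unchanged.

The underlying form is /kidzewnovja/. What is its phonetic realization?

/k/ (word-initial) occurs before a front vowel → [tʃ] by rule 2.
Rule 3 applies to /i/ (between /k/ and /d/: before a voiced consonant) → [iː].
/d/ (between /i/ and /z/): no rule targets it → [d].
/z/ stays [z].
Rule 3 applies to /e/ (between /z/ and /w/: before a voiced consonant) → [eː].
/w/ (between /e/ and /n/): no rule targets it → [w].
/n/ (between /w/ and /o/) is in the target of rule 1 but the environment (before a labial or velar stop) is not met → [n].
/o/ (between /n/ and /v/): before a voiced consonant, so rule 3 applies → [oː].
/v/ (between /o/ and /j/): no rule targets it → [v].
/j/ stays [j].
/a/ (word-final) fails the environment for rule 3, so it stays [a].

[tʃiːdzeːwnoːvja]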